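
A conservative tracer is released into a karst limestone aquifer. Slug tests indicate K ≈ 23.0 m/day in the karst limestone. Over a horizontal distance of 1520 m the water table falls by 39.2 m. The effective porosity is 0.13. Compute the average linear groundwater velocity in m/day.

Hydraulic gradient i = Δh / L = 39.2 / 1520 = 0.02579.
Darcy flux q = K · i = 23.00 × 0.02579 = 0.5932 m/day.
Seepage velocity v = q / n_e = 0.5932 / 0.13 = 4.563 m/day.

4.56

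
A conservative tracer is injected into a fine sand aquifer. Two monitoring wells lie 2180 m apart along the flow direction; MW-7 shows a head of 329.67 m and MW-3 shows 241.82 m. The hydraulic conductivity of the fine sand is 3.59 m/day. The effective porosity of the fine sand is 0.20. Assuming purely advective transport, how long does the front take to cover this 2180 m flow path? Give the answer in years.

8.25

Hydraulic gradient i = (329.67 − 241.82) / 2180 = 87.85 / 2180 = 0.04030.
Darcy flux q = K · i = 3.590 × 0.04030 = 0.1447 m/day.
Seepage velocity v = q / n_e = 0.1447 / 0.20 = 0.7234 m/day.
Travel time t = L / v = 2180 / 0.7234 = 3014 days = 8.251 years.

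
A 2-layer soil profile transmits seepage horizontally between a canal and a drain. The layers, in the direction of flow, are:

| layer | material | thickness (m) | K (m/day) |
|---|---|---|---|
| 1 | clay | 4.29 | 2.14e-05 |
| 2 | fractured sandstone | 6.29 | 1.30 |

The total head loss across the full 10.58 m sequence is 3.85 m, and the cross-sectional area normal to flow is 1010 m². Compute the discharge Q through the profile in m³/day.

0.0194

Flow is perpendicular to layering, so the layers act in series and the equivalent K is the thickness-weighted harmonic mean.
Total thickness L = 4.29 + 6.29 = 10.58 m.
Σ(b_i/K_i) = 4.29/2.14e-05 + 6.29/1.30 = 2.005e+05 d.
K_eq = L / Σ(b_i/K_i) = 10.58 / 2.005e+05 = 5.278e-05 m/day.
Q = K_eq · A · (Δh/L) = 5.278e-05 × 1010 × (3.85/10.58) = 0.01940 m³/day.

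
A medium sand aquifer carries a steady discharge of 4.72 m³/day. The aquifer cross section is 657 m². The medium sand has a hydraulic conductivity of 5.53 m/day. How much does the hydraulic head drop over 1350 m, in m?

1.75

From Q = K·A·i, i = Q / (K·A) = 4.72 / (5.530 × 657.0) = 0.001299.
Head loss Δh = i · L = 0.001299 × 1350 = 1.754 m.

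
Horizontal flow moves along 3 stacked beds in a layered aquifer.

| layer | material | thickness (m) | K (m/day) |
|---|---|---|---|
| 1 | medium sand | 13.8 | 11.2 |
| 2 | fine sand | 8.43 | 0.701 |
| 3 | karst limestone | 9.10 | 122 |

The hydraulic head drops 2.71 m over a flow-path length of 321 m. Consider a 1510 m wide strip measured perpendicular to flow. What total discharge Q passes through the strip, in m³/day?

16200

Flow is parallel to layering, so each bed carries its own Darcy discharge and the transmissivities add.
Σ(K_i·b_i) = 11.2×13.8 + 0.701×8.43 + 122×9.10 = 1271 m²/day.
Hydraulic gradient i = Δh / L = 2.71 / 321 = 0.008442.
Q = Σ(K_i·b_i) · W · i = 1271 × 1510 × 0.008442 = 16198 m³/day.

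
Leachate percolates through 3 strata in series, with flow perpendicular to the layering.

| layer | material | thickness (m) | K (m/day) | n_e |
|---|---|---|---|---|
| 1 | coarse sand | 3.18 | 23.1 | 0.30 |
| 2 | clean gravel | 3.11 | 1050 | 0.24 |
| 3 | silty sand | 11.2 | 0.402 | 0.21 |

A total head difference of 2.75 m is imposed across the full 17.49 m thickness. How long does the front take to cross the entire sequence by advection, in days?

41.3

With flow normal to the layers, continuity requires the same specific discharge q through every layer.
Σ(b_i/K_i) = 3.18/23.1 + 3.11/1050 + 11.2/0.402 = 28.00 d.
q = Δh / Σ(b_i/K_i) = 2.75 / 28.00 = 0.09821 m/day.
In each layer the seepage velocity is v_i = q/n_i, so the layer transit time is t_i = b_i·n_i / q:
  layer 1 (coarse sand): t_1 = 3.18 × 0.30 / 0.09821 = 9.714 d
  layer 2 (clean gravel): t_2 = 3.11 × 0.24 / 0.09821 = 7.600 d
  layer 3 (silty sand): t_3 = 11.2 × 0.21 / 0.09821 = 23.95 d
Total t = Σ t_i = 41.26 days.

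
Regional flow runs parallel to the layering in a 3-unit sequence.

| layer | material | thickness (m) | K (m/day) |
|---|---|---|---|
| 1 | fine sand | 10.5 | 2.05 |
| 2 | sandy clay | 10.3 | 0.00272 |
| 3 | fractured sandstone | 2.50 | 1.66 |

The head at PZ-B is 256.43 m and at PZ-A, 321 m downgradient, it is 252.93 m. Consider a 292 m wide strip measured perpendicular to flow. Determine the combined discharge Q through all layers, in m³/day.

81.8

Flow is parallel to layering, so each bed carries its own Darcy discharge and the transmissivities add.
Σ(K_i·b_i) = 2.05×10.5 + 0.00272×10.3 + 1.66×2.50 = 25.70 m²/day.
Hydraulic gradient i = (256.43 − 252.93) / 321 = 3.5 / 321 = 0.01090.
Q = Σ(K_i·b_i) · W · i = 25.70 × 292 × 0.01090 = 81.83 m³/day.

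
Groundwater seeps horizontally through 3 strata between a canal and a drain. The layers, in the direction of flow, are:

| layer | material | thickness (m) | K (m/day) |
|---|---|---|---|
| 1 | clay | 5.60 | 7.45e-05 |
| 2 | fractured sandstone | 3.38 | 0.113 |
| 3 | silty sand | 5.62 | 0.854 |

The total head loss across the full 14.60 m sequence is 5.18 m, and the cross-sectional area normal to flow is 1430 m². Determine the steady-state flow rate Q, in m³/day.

Flow is perpendicular to layering, so the layers act in series and the equivalent K is the thickness-weighted harmonic mean.
Total thickness L = 5.60 + 3.38 + 5.62 = 14.60 m.
Σ(b_i/K_i) = 5.60/7.45e-05 + 3.38/0.113 + 5.62/0.854 = 75204 d.
K_eq = L / Σ(b_i/K_i) = 14.60 / 75204 = 0.0001941 m/day.
Q = K_eq · A · (Δh/L) = 0.0001941 × 1430 × (5.18/14.60) = 0.09850 m³/day.

0.0985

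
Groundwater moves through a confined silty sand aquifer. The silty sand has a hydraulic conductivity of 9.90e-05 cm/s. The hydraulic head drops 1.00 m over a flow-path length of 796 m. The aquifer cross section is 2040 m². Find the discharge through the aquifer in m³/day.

Convert K: 9.90e-05 cm/s × 864 = 0.08554 m/day.
Hydraulic gradient i = Δh / L = 1.00 / 796 = 0.001256.
Darcy's law: Q = K · A · i = 0.08554 × 2040 × 0.001256 = 0.2192 m³/day.

0.219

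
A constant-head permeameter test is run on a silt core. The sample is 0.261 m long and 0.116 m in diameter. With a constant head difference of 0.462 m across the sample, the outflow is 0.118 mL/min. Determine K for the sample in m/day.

Cross-sectional area A = π·(d/2)² = π × (0.116/2)² = 0.01057 m².
Convert discharge: 0.118 mL/min = 1.967e-09 m³/s.
Darcy's law rearranged: K = Q·L / (A·Δh) = 1.967e-09 × 0.261 / (0.01057 × 0.462) = 1.051e-07 m/s = 0.009083 m/day.

0.00908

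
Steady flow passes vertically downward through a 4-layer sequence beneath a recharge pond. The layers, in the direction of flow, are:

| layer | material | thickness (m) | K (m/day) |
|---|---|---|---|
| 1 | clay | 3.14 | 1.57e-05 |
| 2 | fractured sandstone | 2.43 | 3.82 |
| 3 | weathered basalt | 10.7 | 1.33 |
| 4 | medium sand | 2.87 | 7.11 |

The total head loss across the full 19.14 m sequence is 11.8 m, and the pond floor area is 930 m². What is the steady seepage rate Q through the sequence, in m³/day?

0.0549

Flow is perpendicular to layering, so the layers act in series and the equivalent K is the thickness-weighted harmonic mean.
Total thickness L = 3.14 + 2.43 + 10.7 + 2.87 = 19.14 m.
Σ(b_i/K_i) = 3.14/1.57e-05 + 2.43/3.82 + 10.7/1.33 + 2.87/7.11 = 2.000e+05 d.
K_eq = L / Σ(b_i/K_i) = 19.14 / 2.000e+05 = 9.570e-05 m/day.
Q = K_eq · A · (Δh/L) = 9.570e-05 × 930 × (11.8/19.14) = 0.05487 m³/day.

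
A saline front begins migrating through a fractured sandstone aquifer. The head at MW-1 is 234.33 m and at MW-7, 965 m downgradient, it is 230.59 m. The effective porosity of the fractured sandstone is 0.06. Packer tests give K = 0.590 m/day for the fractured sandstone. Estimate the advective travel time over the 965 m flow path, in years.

Hydraulic gradient i = (234.33 − 230.59) / 965 = 3.74 / 965 = 0.003876.
Darcy flux q = K · i = 0.5900 × 0.003876 = 0.002287 m/day.
Seepage velocity v = q / n_e = 0.002287 / 0.06 = 0.03811 m/day.
Travel time t = L / v = 965 / 0.03811 = 25321 days = 69.33 years.

69.3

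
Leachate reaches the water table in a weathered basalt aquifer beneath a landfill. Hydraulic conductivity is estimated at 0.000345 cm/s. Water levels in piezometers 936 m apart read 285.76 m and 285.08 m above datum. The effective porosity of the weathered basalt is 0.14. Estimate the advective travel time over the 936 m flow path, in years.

Convert K: 0.000345 cm/s × 864 = 0.2981 m/day.
Hydraulic gradient i = (285.76 − 285.08) / 936 = 0.68 / 936 = 0.0007265.
Darcy flux q = K · i = 0.2981 × 0.0007265 = 0.0002166 m/day.
Seepage velocity v = q / n_e = 0.0002166 / 0.14 = 0.001547 m/day.
Travel time t = L / v = 936 / 0.001547 = 6.051e+05 days = 1657 years.

1660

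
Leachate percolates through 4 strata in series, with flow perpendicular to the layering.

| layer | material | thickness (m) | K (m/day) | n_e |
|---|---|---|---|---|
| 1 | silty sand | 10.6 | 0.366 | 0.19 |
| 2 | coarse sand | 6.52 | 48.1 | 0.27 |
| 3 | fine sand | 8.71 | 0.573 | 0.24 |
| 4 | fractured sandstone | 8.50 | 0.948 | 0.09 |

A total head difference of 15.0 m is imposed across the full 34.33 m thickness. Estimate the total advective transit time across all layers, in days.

23.5

With flow normal to the layers, continuity requires the same specific discharge q through every layer.
Σ(b_i/K_i) = 10.6/0.366 + 6.52/48.1 + 8.71/0.573 + 8.50/0.948 = 53.26 d.
q = Δh / Σ(b_i/K_i) = 15.0 / 53.26 = 0.2816 m/day.
In each layer the seepage velocity is v_i = q/n_i, so the layer transit time is t_i = b_i·n_i / q:
  layer 1 (silty sand): t_1 = 10.6 × 0.19 / 0.2816 = 7.152 d
  layer 2 (coarse sand): t_2 = 6.52 × 0.27 / 0.2816 = 6.251 d
  layer 3 (fine sand): t_3 = 8.71 × 0.24 / 0.2816 = 7.423 d
  layer 4 (fractured sandstone): t_4 = 8.50 × 0.09 / 0.2816 = 2.716 d
Total t = Σ t_i = 23.54 days.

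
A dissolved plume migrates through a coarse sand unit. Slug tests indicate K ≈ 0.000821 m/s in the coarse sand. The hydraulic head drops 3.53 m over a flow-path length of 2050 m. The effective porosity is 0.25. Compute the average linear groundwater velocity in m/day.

0.489

Convert K: 0.000821 m/s × 86400 = 70.93 m/day.
Hydraulic gradient i = Δh / L = 3.53 / 2050 = 0.001722.
Darcy flux q = K · i = 70.93 × 0.001722 = 0.1221 m/day.
Seepage velocity v = q / n_e = 0.1221 / 0.25 = 0.4886 m/day.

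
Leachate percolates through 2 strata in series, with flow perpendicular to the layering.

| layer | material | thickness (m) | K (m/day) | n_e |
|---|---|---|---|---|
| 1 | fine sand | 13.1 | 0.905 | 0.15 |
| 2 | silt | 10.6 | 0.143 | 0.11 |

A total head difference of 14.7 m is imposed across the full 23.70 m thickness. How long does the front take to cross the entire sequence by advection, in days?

With flow normal to the layers, continuity requires the same specific discharge q through every layer.
Σ(b_i/K_i) = 13.1/0.905 + 10.6/0.143 = 88.60 d.
q = Δh / Σ(b_i/K_i) = 14.7 / 88.60 = 0.1659 m/day.
In each layer the seepage velocity is v_i = q/n_i, so the layer transit time is t_i = b_i·n_i / q:
  layer 1 (fine sand): t_1 = 13.1 × 0.15 / 0.1659 = 11.84 d
  layer 2 (silt): t_2 = 10.6 × 0.11 / 0.1659 = 7.028 d
Total t = Σ t_i = 18.87 days.

18.9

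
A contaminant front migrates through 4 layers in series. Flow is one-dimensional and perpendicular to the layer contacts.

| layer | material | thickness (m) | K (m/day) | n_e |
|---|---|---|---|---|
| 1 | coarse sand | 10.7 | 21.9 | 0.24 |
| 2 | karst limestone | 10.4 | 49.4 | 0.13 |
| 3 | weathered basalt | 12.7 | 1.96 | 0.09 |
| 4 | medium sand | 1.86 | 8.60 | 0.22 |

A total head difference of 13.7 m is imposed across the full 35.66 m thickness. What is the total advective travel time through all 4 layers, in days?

2.95

With flow normal to the layers, continuity requires the same specific discharge q through every layer.
Σ(b_i/K_i) = 10.7/21.9 + 10.4/49.4 + 12.7/1.96 + 1.86/8.60 = 7.395 d.
q = Δh / Σ(b_i/K_i) = 13.7 / 7.395 = 1.853 m/day.
In each layer the seepage velocity is v_i = q/n_i, so the layer transit time is t_i = b_i·n_i / q:
  layer 1 (coarse sand): t_1 = 10.7 × 0.24 / 1.853 = 1.386 d
  layer 2 (karst limestone): t_2 = 10.4 × 0.13 / 1.853 = 0.7298 d
  layer 3 (weathered basalt): t_3 = 12.7 × 0.09 / 1.853 = 0.6170 d
  layer 4 (medium sand): t_4 = 1.86 × 0.22 / 1.853 = 0.2209 d
Total t = Σ t_i = 2.954 days.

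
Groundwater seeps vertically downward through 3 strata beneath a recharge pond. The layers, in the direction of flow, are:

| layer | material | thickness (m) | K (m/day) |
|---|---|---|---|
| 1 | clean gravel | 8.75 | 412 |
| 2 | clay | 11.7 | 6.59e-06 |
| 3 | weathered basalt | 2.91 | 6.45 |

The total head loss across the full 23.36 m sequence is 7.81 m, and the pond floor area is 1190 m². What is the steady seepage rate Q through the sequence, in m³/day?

Flow is perpendicular to layering, so the layers act in series and the equivalent K is the thickness-weighted harmonic mean.
Total thickness L = 8.75 + 11.7 + 2.91 = 23.36 m.
Σ(b_i/K_i) = 8.75/412 + 11.7/6.59e-06 + 2.91/6.45 = 1.775e+06 d.
K_eq = L / Σ(b_i/K_i) = 23.36 / 1.775e+06 = 1.316e-05 m/day.
Q = K_eq · A · (Δh/L) = 1.316e-05 × 1190 × (7.81/23.36) = 0.005235 m³/day.

0.00523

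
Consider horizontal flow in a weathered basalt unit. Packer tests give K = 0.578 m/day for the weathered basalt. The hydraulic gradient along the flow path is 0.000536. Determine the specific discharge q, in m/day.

0.000310

Hydraulic gradient i = 0.000536.
Specific discharge q = K · i = 0.5780 × 0.0005360 = 0.0003098 m/day.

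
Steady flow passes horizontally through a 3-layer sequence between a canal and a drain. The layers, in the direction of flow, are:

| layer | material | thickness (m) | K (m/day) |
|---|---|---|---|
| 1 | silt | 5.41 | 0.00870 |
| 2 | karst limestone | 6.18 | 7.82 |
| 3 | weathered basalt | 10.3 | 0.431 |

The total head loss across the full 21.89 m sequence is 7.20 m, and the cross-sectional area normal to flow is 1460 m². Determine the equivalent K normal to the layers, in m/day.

0.0339

Flow is perpendicular to layering, so the layers act in series and the equivalent K is the thickness-weighted harmonic mean.
Total thickness L = 5.41 + 6.18 + 10.3 = 21.89 m.
Σ(b_i/K_i) = 5.41/0.00870 + 6.18/7.82 + 10.3/0.431 = 646.5 d.
K_eq = L / Σ(b_i/K_i) = 21.89 / 646.5 = 0.03386 m/day.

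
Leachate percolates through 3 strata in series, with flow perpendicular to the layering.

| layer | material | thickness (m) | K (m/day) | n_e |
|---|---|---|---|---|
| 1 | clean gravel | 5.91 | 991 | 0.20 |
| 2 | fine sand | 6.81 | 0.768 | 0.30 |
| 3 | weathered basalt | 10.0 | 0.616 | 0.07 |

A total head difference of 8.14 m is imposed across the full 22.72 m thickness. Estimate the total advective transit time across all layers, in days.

12.1

With flow normal to the layers, continuity requires the same specific discharge q through every layer.
Σ(b_i/K_i) = 5.91/991 + 6.81/0.768 + 10.0/0.616 = 25.11 d.
q = Δh / Σ(b_i/K_i) = 8.14 / 25.11 = 0.3242 m/day.
In each layer the seepage velocity is v_i = q/n_i, so the layer transit time is t_i = b_i·n_i / q:
  layer 1 (clean gravel): t_1 = 5.91 × 0.20 / 0.3242 = 3.646 d
  layer 2 (fine sand): t_2 = 6.81 × 0.30 / 0.3242 = 6.301 d
  layer 3 (weathered basalt): t_3 = 10.0 × 0.07 / 0.3242 = 2.159 d
Total t = Σ t_i = 12.11 days.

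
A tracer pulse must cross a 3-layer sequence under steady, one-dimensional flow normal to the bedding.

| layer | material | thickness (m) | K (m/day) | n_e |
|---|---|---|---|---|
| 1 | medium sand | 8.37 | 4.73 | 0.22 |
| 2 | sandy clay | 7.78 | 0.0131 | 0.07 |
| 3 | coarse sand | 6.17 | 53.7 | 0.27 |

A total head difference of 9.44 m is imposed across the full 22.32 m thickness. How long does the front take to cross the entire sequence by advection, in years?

0.700

With flow normal to the layers, continuity requires the same specific discharge q through every layer.
Σ(b_i/K_i) = 8.37/4.73 + 7.78/0.0131 + 6.17/53.7 = 595.8 d.
q = Δh / Σ(b_i/K_i) = 9.44 / 595.8 = 0.01584 m/day.
In each layer the seepage velocity is v_i = q/n_i, so the layer transit time is t_i = b_i·n_i / q:
  layer 1 (medium sand): t_1 = 8.37 × 0.22 / 0.01584 = 116.2 d
  layer 2 (sandy clay): t_2 = 7.78 × 0.07 / 0.01584 = 34.37 d
  layer 3 (coarse sand): t_3 = 6.17 × 0.27 / 0.01584 = 105.1 d
Total t = Σ t_i = 255.7 days = 0.7001 years.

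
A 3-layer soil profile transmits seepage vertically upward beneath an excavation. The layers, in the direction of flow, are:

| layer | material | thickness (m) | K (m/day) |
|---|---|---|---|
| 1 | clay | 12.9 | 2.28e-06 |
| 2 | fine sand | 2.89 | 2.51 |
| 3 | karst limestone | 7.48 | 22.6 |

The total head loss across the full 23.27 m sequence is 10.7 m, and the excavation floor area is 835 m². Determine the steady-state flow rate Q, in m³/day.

0.00158

Flow is perpendicular to layering, so the layers act in series and the equivalent K is the thickness-weighted harmonic mean.
Total thickness L = 12.9 + 2.89 + 7.48 = 23.27 m.
Σ(b_i/K_i) = 12.9/2.28e-06 + 2.89/2.51 + 7.48/22.6 = 5.658e+06 d.
K_eq = L / Σ(b_i/K_i) = 23.27 / 5.658e+06 = 4.113e-06 m/day.
Q = K_eq · A · (Δh/L) = 4.113e-06 × 835 × (10.7/23.27) = 0.001579 m³/day.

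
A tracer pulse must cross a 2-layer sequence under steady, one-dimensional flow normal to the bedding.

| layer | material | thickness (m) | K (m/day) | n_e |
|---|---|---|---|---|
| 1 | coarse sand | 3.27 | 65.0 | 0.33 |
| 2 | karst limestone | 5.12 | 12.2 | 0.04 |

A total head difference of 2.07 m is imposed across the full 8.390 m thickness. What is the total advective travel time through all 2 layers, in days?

0.292

With flow normal to the layers, continuity requires the same specific discharge q through every layer.
Σ(b_i/K_i) = 3.27/65.0 + 5.12/12.2 = 0.4700 d.
q = Δh / Σ(b_i/K_i) = 2.07 / 0.4700 = 4.404 m/day.
In each layer the seepage velocity is v_i = q/n_i, so the layer transit time is t_i = b_i·n_i / q:
  layer 1 (coarse sand): t_1 = 3.27 × 0.33 / 4.404 = 0.2450 d
  layer 2 (karst limestone): t_2 = 5.12 × 0.04 / 4.404 = 0.04650 d
Total t = Σ t_i = 0.2915 days.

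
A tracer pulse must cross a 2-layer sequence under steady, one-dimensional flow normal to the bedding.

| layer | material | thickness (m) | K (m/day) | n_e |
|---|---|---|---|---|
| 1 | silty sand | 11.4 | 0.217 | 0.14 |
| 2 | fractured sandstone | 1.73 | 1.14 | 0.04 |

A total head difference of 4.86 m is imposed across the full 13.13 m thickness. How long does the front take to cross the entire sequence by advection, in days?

With flow normal to the layers, continuity requires the same specific discharge q through every layer.
Σ(b_i/K_i) = 11.4/0.217 + 1.73/1.14 = 54.05 d.
q = Δh / Σ(b_i/K_i) = 4.86 / 54.05 = 0.08991 m/day.
In each layer the seepage velocity is v_i = q/n_i, so the layer transit time is t_i = b_i·n_i / q:
  layer 1 (silty sand): t_1 = 11.4 × 0.14 / 0.08991 = 17.75 d
  layer 2 (fractured sandstone): t_2 = 1.73 × 0.04 / 0.08991 = 0.7696 d
Total t = Σ t_i = 18.52 days.

18.5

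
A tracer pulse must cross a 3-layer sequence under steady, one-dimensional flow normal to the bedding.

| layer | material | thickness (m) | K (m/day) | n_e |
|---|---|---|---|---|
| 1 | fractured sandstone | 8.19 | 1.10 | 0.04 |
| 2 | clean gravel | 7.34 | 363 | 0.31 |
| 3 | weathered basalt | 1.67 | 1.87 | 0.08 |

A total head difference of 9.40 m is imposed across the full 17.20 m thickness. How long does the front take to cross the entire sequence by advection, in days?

With flow normal to the layers, continuity requires the same specific discharge q through every layer.
Σ(b_i/K_i) = 8.19/1.10 + 7.34/363 + 1.67/1.87 = 8.359 d.
q = Δh / Σ(b_i/K_i) = 9.40 / 8.359 = 1.125 m/day.
In each layer the seepage velocity is v_i = q/n_i, so the layer transit time is t_i = b_i·n_i / q:
  layer 1 (fractured sandstone): t_1 = 8.19 × 0.04 / 1.125 = 0.2913 d
  layer 2 (clean gravel): t_2 = 7.34 × 0.31 / 1.125 = 2.023 d
  layer 3 (weathered basalt): t_3 = 1.67 × 0.08 / 1.125 = 0.1188 d
Total t = Σ t_i = 2.433 days.

2.43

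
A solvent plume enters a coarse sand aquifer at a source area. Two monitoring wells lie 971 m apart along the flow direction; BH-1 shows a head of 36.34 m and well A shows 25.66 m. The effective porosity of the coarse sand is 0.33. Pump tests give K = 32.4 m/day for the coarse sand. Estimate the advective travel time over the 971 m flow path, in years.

Hydraulic gradient i = (36.34 − 25.66) / 971 = 10.68 / 971 = 0.01100.
Darcy flux q = K · i = 32.40 × 0.01100 = 0.3564 m/day.
Seepage velocity v = q / n_e = 0.3564 / 0.33 = 1.080 m/day.
Travel time t = L / v = 971 / 1.080 = 899.2 days = 2.462 years.

2.46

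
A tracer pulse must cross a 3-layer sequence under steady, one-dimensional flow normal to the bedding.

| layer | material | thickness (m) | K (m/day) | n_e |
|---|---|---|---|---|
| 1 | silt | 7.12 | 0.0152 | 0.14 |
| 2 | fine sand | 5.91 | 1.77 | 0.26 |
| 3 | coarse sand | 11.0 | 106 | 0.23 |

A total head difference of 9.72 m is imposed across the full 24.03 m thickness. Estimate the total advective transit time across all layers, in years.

With flow normal to the layers, continuity requires the same specific discharge q through every layer.
Σ(b_i/K_i) = 7.12/0.0152 + 5.91/1.77 + 11.0/106 = 471.9 d.
q = Δh / Σ(b_i/K_i) = 9.72 / 471.9 = 0.02060 m/day.
In each layer the seepage velocity is v_i = q/n_i, so the layer transit time is t_i = b_i·n_i / q:
  layer 1 (silt): t_1 = 7.12 × 0.14 / 0.02060 = 48.39 d
  layer 2 (fine sand): t_2 = 5.91 × 0.26 / 0.02060 = 74.60 d
  layer 3 (coarse sand): t_3 = 11.0 × 0.23 / 0.02060 = 122.8 d
Total t = Σ t_i = 245.8 days = 0.6730 years.

0.673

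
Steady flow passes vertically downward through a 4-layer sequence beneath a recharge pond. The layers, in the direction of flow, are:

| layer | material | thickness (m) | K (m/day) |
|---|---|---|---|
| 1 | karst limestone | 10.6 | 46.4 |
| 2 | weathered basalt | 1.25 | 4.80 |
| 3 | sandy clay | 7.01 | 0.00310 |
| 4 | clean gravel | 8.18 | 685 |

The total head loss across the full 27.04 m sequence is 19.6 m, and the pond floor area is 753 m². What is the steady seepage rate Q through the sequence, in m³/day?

Flow is perpendicular to layering, so the layers act in series and the equivalent K is the thickness-weighted harmonic mean.
Total thickness L = 10.6 + 1.25 + 7.01 + 8.18 = 27.04 m.
Σ(b_i/K_i) = 10.6/46.4 + 1.25/4.80 + 7.01/0.00310 + 8.18/685 = 2262 d.
K_eq = L / Σ(b_i/K_i) = 27.04 / 2262 = 0.01196 m/day.
Q = K_eq · A · (Δh/L) = 0.01196 × 753 × (19.6/27.04) = 6.525 m³/day.

6.53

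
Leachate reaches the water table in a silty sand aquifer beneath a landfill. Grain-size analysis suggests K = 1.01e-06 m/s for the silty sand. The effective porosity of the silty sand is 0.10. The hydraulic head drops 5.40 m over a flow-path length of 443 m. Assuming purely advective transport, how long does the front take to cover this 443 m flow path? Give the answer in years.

114

Convert K: 1.01e-06 m/s × 86400 = 0.08726 m/day.
Hydraulic gradient i = Δh / L = 5.40 / 443 = 0.01219.
Darcy flux q = K · i = 0.08726 × 0.01219 = 0.001064 m/day.
Seepage velocity v = q / n_e = 0.001064 / 0.10 = 0.01064 m/day.
Travel time t = L / v = 443 / 0.01064 = 41647 days = 114.0 years.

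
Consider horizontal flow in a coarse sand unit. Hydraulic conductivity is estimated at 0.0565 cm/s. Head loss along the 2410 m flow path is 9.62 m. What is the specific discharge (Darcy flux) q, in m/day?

Convert K: 0.0565 cm/s × 864 = 48.82 m/day.
Hydraulic gradient i = Δh / L = 9.62 / 2410 = 0.003992.
Specific discharge q = K · i = 48.82 × 0.003992 = 0.1949 m/day.

0.195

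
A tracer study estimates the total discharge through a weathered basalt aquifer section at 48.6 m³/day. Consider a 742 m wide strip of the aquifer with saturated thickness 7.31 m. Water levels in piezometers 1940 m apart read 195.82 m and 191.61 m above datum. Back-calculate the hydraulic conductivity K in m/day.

4.13

Cross-sectional area A = 742 × 7.31 = 5424 m².
Hydraulic gradient i = (195.82 − 191.61) / 1940 = 4.21 / 1940 = 0.002170.
From Q = K·A·i, K = Q / (A·i) = 48.6 / (5424 × 0.002170) = 4.129 m/day.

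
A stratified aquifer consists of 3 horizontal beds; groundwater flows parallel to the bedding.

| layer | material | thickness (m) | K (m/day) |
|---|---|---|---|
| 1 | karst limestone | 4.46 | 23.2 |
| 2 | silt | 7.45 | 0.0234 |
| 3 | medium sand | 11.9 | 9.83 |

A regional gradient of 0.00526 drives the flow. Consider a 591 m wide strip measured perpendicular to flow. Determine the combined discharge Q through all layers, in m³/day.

686

Flow is parallel to layering, so each bed carries its own Darcy discharge and the transmissivities add.
Σ(K_i·b_i) = 23.2×4.46 + 0.0234×7.45 + 9.83×11.9 = 220.6 m²/day.
Hydraulic gradient i = 0.00526.
Q = Σ(K_i·b_i) · W · i = 220.6 × 591 × 0.005260 = 685.8 m³/day.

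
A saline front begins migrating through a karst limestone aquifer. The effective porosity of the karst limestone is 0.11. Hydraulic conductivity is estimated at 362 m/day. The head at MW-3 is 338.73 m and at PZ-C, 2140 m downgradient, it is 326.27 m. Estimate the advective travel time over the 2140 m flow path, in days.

112

Hydraulic gradient i = (338.73 − 326.27) / 2140 = 12.46 / 2140 = 0.005822.
Darcy flux q = K · i = 362.0 × 0.005822 = 2.108 m/day.
Seepage velocity v = q / n_e = 2.108 / 0.11 = 19.16 m/day.
Travel time t = L / v = 2140 / 19.16 = 111.7 days.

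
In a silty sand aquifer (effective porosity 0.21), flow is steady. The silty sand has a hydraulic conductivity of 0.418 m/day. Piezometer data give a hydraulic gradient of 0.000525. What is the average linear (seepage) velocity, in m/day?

Hydraulic gradient i = 0.000525.
Darcy flux q = K · i = 0.4180 × 0.0005250 = 0.0002194 m/day.
Seepage velocity v = q / n_e = 0.0002194 / 0.21 = 0.001045 m/day.

0.00104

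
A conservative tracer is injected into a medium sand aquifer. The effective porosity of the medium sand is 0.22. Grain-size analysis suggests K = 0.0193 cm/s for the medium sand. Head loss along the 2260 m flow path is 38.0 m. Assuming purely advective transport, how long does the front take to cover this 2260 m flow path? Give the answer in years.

Convert K: 0.0193 cm/s × 864 = 16.68 m/day.
Hydraulic gradient i = Δh / L = 38.0 / 2260 = 0.01681.
Darcy flux q = K · i = 16.68 × 0.01681 = 0.2804 m/day.
Seepage velocity v = q / n_e = 0.2804 / 0.22 = 1.274 m/day.
Travel time t = L / v = 2260 / 1.274 = 1773 days = 4.855 years.

4.86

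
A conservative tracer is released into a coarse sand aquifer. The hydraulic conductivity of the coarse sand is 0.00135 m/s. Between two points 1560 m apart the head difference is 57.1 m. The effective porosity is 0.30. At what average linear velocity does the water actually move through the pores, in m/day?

Convert K: 0.00135 m/s × 86400 = 116.6 m/day.
Hydraulic gradient i = Δh / L = 57.1 / 1560 = 0.03660.
Darcy flux q = K · i = 116.6 × 0.03660 = 4.269 m/day.
Seepage velocity v = q / n_e = 4.269 / 0.30 = 14.23 m/day.

14.2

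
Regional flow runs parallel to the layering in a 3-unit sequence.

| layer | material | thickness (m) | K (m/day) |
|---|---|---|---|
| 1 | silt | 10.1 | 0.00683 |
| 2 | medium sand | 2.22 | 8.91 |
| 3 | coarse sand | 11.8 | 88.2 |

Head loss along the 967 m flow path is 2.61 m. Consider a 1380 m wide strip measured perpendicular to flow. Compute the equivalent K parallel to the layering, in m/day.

Flow is parallel to layering, so each bed carries its own Darcy discharge and the transmissivities add.
Σ(K_i·b_i) = 0.00683×10.1 + 8.91×2.22 + 88.2×11.8 = 1061 m²/day.
Total thickness b = 24.12 m, so K_eq = Σ(K_i·b_i)/b = 43.97 m/day.

44.0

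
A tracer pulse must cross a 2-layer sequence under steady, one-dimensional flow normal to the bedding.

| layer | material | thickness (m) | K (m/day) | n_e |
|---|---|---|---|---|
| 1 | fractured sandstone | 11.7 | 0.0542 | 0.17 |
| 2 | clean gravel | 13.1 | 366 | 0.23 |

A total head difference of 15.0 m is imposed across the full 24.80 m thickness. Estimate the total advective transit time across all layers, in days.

With flow normal to the layers, continuity requires the same specific discharge q through every layer.
Σ(b_i/K_i) = 11.7/0.0542 + 13.1/366 = 215.9 d.
q = Δh / Σ(b_i/K_i) = 15.0 / 215.9 = 0.06948 m/day.
In each layer the seepage velocity is v_i = q/n_i, so the layer transit time is t_i = b_i·n_i / q:
  layer 1 (fractured sandstone): t_1 = 11.7 × 0.17 / 0.06948 = 28.63 d
  layer 2 (clean gravel): t_2 = 13.1 × 0.23 / 0.06948 = 43.37 d
Total t = Σ t_i = 72.00 days.

72.0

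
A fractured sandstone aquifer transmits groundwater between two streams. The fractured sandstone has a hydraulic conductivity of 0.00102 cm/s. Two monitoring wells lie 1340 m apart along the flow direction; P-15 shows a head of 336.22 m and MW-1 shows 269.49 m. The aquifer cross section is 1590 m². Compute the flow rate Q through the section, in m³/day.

69.8

Convert K: 0.00102 cm/s × 864 = 0.8813 m/day.
Hydraulic gradient i = (336.22 − 269.49) / 1340 = 66.73 / 1340 = 0.04980.
Darcy's law: Q = K · A · i = 0.8813 × 1590 × 0.04980 = 69.78 m³/day.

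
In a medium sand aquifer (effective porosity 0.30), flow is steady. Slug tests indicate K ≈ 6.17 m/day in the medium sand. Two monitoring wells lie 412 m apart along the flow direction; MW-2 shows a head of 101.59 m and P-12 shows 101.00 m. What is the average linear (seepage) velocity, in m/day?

Hydraulic gradient i = (101.59 − 101.00) / 412 = 0.59 / 412 = 0.001432.
Darcy flux q = K · i = 6.170 × 0.001432 = 0.008836 m/day.
Seepage velocity v = q / n_e = 0.008836 / 0.30 = 0.02945 m/day.

0.0295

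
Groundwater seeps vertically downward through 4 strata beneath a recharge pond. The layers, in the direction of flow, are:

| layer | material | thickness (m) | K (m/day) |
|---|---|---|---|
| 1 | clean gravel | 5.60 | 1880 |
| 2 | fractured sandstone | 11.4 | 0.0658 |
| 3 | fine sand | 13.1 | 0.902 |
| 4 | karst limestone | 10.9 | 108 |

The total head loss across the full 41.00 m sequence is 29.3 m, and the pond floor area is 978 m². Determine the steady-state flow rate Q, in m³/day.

Flow is perpendicular to layering, so the layers act in series and the equivalent K is the thickness-weighted harmonic mean.
Total thickness L = 5.60 + 11.4 + 13.1 + 10.9 = 41.00 m.
Σ(b_i/K_i) = 5.60/1880 + 11.4/0.0658 + 13.1/0.902 + 10.9/108 = 187.9 d.
K_eq = L / Σ(b_i/K_i) = 41.00 / 187.9 = 0.2182 m/day.
Q = K_eq · A · (Δh/L) = 0.2182 × 978 × (29.3/41.00) = 152.5 m³/day.

153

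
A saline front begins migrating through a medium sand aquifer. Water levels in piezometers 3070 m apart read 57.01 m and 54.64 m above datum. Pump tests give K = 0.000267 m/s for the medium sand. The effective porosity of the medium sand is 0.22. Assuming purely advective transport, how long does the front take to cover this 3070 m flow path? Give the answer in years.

Convert K: 0.000267 m/s × 86400 = 23.07 m/day.
Hydraulic gradient i = (57.01 − 54.64) / 3070 = 2.37 / 3070 = 0.0007720.
Darcy flux q = K · i = 23.07 × 0.0007720 = 0.01781 m/day.
Seepage velocity v = q / n_e = 0.01781 / 0.22 = 0.08095 m/day.
Travel time t = L / v = 3070 / 0.08095 = 37925 days = 103.8 years.

104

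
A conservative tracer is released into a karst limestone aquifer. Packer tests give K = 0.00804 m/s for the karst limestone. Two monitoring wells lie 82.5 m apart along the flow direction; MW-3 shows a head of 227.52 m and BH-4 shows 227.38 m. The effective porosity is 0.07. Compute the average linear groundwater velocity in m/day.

Convert K: 0.00804 m/s × 86400 = 694.7 m/day.
Hydraulic gradient i = (227.52 − 227.38) / 82.5 = 0.14 / 82.5 = 0.001697.
Darcy flux q = K · i = 694.7 × 0.001697 = 1.179 m/day.
Seepage velocity v = q / n_e = 1.179 / 0.07 = 16.84 m/day.

16.8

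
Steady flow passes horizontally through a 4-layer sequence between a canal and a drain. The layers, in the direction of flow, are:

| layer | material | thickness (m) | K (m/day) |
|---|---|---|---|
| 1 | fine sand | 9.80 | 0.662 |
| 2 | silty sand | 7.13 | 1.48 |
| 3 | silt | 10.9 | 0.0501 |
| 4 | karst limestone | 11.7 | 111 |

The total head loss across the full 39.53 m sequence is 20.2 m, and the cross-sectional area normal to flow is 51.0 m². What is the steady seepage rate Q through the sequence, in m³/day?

4.34

Flow is perpendicular to layering, so the layers act in series and the equivalent K is the thickness-weighted harmonic mean.
Total thickness L = 9.80 + 7.13 + 10.9 + 11.7 = 39.53 m.
Σ(b_i/K_i) = 9.80/0.662 + 7.13/1.48 + 10.9/0.0501 + 11.7/111 = 237.3 d.
K_eq = L / Σ(b_i/K_i) = 39.53 / 237.3 = 0.1666 m/day.
Q = K_eq · A · (Δh/L) = 0.1666 × 51.0 × (20.2/39.53) = 4.341 m³/day.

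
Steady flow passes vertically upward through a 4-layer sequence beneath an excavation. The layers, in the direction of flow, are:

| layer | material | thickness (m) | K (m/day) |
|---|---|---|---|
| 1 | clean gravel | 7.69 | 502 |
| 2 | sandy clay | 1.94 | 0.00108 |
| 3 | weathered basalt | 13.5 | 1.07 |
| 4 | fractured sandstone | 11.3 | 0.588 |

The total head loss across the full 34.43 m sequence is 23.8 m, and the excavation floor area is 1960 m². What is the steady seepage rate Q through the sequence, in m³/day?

Flow is perpendicular to layering, so the layers act in series and the equivalent K is the thickness-weighted harmonic mean.
Total thickness L = 7.69 + 1.94 + 13.5 + 11.3 = 34.43 m.
Σ(b_i/K_i) = 7.69/502 + 1.94/0.00108 + 13.5/1.07 + 11.3/0.588 = 1828 d.
K_eq = L / Σ(b_i/K_i) = 34.43 / 1828 = 0.01883 m/day.
Q = K_eq · A · (Δh/L) = 0.01883 × 1960 × (23.8/34.43) = 25.52 m³/day.

25.5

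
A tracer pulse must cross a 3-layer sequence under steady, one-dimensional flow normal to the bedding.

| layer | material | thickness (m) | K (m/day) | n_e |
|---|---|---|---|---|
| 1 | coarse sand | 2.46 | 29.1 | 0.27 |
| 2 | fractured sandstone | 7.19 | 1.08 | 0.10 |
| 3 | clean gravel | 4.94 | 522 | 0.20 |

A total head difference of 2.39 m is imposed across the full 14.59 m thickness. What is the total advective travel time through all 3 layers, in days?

With flow normal to the layers, continuity requires the same specific discharge q through every layer.
Σ(b_i/K_i) = 2.46/29.1 + 7.19/1.08 + 4.94/522 = 6.751 d.
q = Δh / Σ(b_i/K_i) = 2.39 / 6.751 = 0.3540 m/day.
In each layer the seepage velocity is v_i = q/n_i, so the layer transit time is t_i = b_i·n_i / q:
  layer 1 (coarse sand): t_1 = 2.46 × 0.27 / 0.3540 = 1.876 d
  layer 2 (fractured sandstone): t_2 = 7.19 × 0.10 / 0.3540 = 2.031 d
  layer 3 (clean gravel): t_3 = 4.94 × 0.20 / 0.3540 = 2.791 d
Total t = Σ t_i = 6.698 days.

6.70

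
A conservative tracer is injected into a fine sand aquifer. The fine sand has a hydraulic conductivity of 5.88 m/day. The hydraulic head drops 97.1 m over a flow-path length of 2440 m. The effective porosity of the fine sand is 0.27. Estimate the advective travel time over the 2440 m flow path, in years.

7.71

Hydraulic gradient i = Δh / L = 97.1 / 2440 = 0.03980.
Darcy flux q = K · i = 5.880 × 0.03980 = 0.2340 m/day.
Seepage velocity v = q / n_e = 0.2340 / 0.27 = 0.8666 m/day.
Travel time t = L / v = 2440 / 0.8666 = 2815 days = 7.708 years.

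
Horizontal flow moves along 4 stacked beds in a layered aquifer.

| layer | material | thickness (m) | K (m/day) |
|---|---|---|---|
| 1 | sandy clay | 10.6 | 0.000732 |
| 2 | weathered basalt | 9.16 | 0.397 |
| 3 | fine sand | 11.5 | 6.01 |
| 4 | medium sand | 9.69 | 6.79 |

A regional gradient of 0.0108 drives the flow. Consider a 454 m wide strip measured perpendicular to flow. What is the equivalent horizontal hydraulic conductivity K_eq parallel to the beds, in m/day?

3.38

Flow is parallel to layering, so each bed carries its own Darcy discharge and the transmissivities add.
Σ(K_i·b_i) = 0.000732×10.6 + 0.397×9.16 + 6.01×11.5 + 6.79×9.69 = 138.6 m²/day.
Total thickness b = 40.95 m, so K_eq = Σ(K_i·b_i)/b = 3.384 m/day.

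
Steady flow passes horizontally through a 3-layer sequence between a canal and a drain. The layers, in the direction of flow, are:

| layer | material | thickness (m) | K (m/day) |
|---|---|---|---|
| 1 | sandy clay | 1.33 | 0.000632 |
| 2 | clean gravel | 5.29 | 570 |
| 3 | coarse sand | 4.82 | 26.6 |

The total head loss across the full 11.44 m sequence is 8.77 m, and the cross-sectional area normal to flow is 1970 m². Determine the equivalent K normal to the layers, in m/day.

0.00544

Flow is perpendicular to layering, so the layers act in series and the equivalent K is the thickness-weighted harmonic mean.
Total thickness L = 1.33 + 5.29 + 4.82 = 11.44 m.
Σ(b_i/K_i) = 1.33/0.000632 + 5.29/570 + 4.82/26.6 = 2105 d.
K_eq = L / Σ(b_i/K_i) = 11.44 / 2105 = 0.005436 m/day.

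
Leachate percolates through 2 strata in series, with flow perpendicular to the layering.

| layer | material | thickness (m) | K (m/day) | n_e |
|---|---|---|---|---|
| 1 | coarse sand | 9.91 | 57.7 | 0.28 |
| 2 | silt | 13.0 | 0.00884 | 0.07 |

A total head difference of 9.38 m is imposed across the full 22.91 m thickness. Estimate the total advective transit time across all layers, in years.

With flow normal to the layers, continuity requires the same specific discharge q through every layer.
Σ(b_i/K_i) = 9.91/57.7 + 13.0/0.00884 = 1471 d.
q = Δh / Σ(b_i/K_i) = 9.38 / 1471 = 0.006378 m/day.
In each layer the seepage velocity is v_i = q/n_i, so the layer transit time is t_i = b_i·n_i / q:
  layer 1 (coarse sand): t_1 = 9.91 × 0.28 / 0.006378 = 435.1 d
  layer 2 (silt): t_2 = 13.0 × 0.07 / 0.006378 = 142.7 d
Total t = Σ t_i = 577.8 days = 1.582 years.

1.58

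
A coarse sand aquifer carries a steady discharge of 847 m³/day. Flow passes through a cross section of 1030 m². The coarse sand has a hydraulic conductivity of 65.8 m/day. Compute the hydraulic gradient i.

0.0125

From Q = K·A·i, i = Q / (K·A) = 847 / (65.80 × 1030) = 0.01250.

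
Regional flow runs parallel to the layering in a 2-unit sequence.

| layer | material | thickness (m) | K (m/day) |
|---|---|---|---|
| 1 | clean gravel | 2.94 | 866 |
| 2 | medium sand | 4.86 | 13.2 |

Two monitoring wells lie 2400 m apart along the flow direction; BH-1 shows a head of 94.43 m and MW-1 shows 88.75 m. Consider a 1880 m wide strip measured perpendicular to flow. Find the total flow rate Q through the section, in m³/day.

11600

Flow is parallel to layering, so each bed carries its own Darcy discharge and the transmissivities add.
Σ(K_i·b_i) = 866×2.94 + 13.2×4.86 = 2610 m²/day.
Hydraulic gradient i = (94.43 − 88.75) / 2400 = 5.68 / 2400 = 0.002367.
Q = Σ(K_i·b_i) · W · i = 2610 × 1880 × 0.002367 = 11614 m³/day.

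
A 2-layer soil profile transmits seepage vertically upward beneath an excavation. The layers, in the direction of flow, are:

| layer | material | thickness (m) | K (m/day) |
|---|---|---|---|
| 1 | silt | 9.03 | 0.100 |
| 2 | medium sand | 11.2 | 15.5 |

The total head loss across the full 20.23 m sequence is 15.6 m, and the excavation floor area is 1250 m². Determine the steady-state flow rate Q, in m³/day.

Flow is perpendicular to layering, so the layers act in series and the equivalent K is the thickness-weighted harmonic mean.
Total thickness L = 9.03 + 11.2 = 20.23 m.
Σ(b_i/K_i) = 9.03/0.100 + 11.2/15.5 = 91.02 d.
K_eq = L / Σ(b_i/K_i) = 20.23 / 91.02 = 0.2223 m/day.
Q = K_eq · A · (Δh/L) = 0.2223 × 1250 × (15.6/20.23) = 214.2 m³/day.

214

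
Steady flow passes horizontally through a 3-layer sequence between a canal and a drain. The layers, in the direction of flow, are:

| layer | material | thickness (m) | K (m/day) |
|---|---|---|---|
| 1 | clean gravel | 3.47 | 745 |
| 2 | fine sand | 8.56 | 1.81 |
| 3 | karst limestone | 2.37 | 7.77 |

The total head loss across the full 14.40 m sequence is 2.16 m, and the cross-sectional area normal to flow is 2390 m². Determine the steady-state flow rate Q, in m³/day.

1020

Flow is perpendicular to layering, so the layers act in series and the equivalent K is the thickness-weighted harmonic mean.
Total thickness L = 3.47 + 8.56 + 2.37 = 14.40 m.
Σ(b_i/K_i) = 3.47/745 + 8.56/1.81 + 2.37/7.77 = 5.039 d.
K_eq = L / Σ(b_i/K_i) = 14.40 / 5.039 = 2.858 m/day.
Q = K_eq · A · (Δh/L) = 2.858 × 2390 × (2.16/14.40) = 1024 m³/day.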